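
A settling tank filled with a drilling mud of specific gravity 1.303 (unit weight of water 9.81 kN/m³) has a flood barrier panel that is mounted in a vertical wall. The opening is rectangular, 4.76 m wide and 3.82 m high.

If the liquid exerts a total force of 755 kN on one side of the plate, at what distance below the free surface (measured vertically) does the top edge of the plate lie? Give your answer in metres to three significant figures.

d_top ≈ 1.34 m

γ = 1.303 × 9.81 = 12.78243 kN/m³.
A = 4.76 × 3.82 = 18.1832 m².
From F = γ·h_c·A, the centroid depth is h_c = 755/(12.78243 × 18.1832) = 3.24835 m.
The centroid lies 3.82/2 = 1.91 m below the top edge, so the top edge sits at h_top = 3.24835 − 1.91 = 1.33835 m below the surface.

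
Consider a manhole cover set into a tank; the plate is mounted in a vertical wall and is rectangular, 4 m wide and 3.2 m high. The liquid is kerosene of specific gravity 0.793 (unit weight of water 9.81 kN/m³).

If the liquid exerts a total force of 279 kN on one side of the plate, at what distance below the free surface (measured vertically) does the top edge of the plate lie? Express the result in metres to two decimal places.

γ = 0.793 × 9.81 = 7.77933 kN/m³.
A = 4 × 3.2 = 12.8 m².
From F = γ·h_c·A, the centroid depth is h_c = 279/(7.77933 × 12.8) = 2.8019 m.
The centroid lies 3.2/2 = 1.6 m below the top edge, so the top edge sits at h_top = 2.8019 − 1.6 = 1.2019 m below the surface.

d_top ≈ 1.20 m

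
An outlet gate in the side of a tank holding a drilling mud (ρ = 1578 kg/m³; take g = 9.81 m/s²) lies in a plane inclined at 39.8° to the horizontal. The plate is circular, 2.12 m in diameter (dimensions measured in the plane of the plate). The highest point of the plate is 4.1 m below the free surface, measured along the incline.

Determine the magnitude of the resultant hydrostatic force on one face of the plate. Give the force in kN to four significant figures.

F ≈ 180.5 kN

γ = ρg = 1578 × 9.81 / 1000 = 15.48018 kN/m³.
Let θ = 39.8° be the plate's angle to the horizontal; measure y along the incline from where the plane meets the free surface. Vertical depth h = y·sinθ with sinθ = 0.640110.
The centroid is at the centre, 1.06 m below the top of the plate, so y_c = 4.1 + 1.06 = 5.16 m and h_c = 5.16 × 0.640110 = 3.30297 m.
A = π(1.06)² = 3.52989 m².
Resultant F = γ·h_c·A = 15.48018 × 3.30297 × 3.52989 = 180.485 kN.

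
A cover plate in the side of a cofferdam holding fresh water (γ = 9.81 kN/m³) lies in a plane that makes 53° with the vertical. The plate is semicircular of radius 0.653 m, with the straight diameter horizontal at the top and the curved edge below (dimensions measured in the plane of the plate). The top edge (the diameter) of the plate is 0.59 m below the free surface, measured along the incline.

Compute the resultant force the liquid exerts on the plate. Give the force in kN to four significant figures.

F ≈ 3.429 kN

γ = 9.81 kN/m³.
The plate makes 53° with the vertical, i.e. θ = 90° − 53° = 37° to the horizontal. Measuring y along the incline from the free-surface line, vertical depth h = y·sinθ with sinθ = 0.601815.
The centroid of a semicircle lies 4r/(3π) = 0.277142 m from the diameter, here below the top edge, so y_c = 0.59 + 0.277142 = 0.867142 m and h_c = 0.867142 × 0.601815 = 0.521859 m.
A = πr²/2 = π × 0.653²/2 = 0.669802 m².
Resultant F = γ·h_c·A = 9.81 × 0.521859 × 0.669802 = 3.42901 kN.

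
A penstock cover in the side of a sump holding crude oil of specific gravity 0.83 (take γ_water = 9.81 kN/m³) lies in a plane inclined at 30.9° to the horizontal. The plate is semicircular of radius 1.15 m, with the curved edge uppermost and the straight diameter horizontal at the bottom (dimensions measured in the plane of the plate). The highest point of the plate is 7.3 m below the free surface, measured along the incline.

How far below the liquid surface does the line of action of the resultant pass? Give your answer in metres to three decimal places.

h_p = 4.095 m

γ = 0.83 × 9.81 = 8.1423 kN/m³.
Let θ = 30.9° be the plate's angle to the horizontal; measure y along the incline from where the plane meets the free surface. Vertical depth h = y·sinθ with sinθ = 0.513541.
The centroid lies 4r/(3π) = 0.488075 m above the diameter, so r − 4r/(3π) = 1.15 − 0.488075 = 0.661925 m below the topmost point, so y_c = 7.3 + 0.661925 = 7.96192 m and h_c = 7.96192 × 0.513541 = 4.08877 m.
A = πr²/2 = π × 1.15²/2 = 2.07738 m².
Resultant F = γ·h_c·A = 8.1423 × 4.08877 × 2.07738 = 69.1601 kN.
I_c = (π/8 − 8/(9π))·r⁴ = 0.109757 × 1.15⁴ = 0.191966 m⁴.
Centre of pressure: y_p = y_c + I_c/(y_c·A) = 7.96192 + 0.191966/(7.96192 × 2.07738) = 7.96192 + 0.0116062 = 7.97353 m along the plane.
Vertically, h_p = y_p·sinθ = 7.97353 × 0.513541 = 4.09473 m.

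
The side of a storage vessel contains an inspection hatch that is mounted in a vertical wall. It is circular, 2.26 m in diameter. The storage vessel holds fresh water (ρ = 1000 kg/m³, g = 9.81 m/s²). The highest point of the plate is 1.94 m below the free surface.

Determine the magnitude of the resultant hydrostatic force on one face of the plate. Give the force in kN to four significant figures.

F ≈ 120.8 kN

γ = ρg = 1000 × 9.81 = 9810 N/m³ = 9.81 kN/m³.
The centroid is at the centre, 1.13 m below the top of the plate, so the centroid depth is h_c = 1.94 + 1.13 = 3.07 m.
A = π(1.13)² = 4.0115 m².
Resultant F = γ·h_c·A = 9.81 × 3.07 × 4.0115 = 120.813 kN.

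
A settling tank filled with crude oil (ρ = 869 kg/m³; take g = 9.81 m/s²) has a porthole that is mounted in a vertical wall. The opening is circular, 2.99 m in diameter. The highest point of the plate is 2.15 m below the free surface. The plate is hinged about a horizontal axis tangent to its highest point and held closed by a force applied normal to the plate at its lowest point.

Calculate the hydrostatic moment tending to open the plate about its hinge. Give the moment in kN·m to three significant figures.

γ = ρg = 869 × 9.81 / 1000 = 8.52489 kN/m³.
The centroid is at the centre, 1.495 m below the top of the plate, so the centroid depth is h_c = 2.15 + 1.495 = 3.645 m.
A = π(1.495)² = 7.02154 m².
Resultant F = γ·h_c·A = 8.52489 × 3.645 × 7.02154 = 218.182 kN.
I_c = πr⁴/4 = π × 1.495⁴/4 = 3.92333 m⁴.
Centre of pressure: y_p = y_c + I_c/(y_c·A) = 3.645 + 3.92333/(3.645 × 7.02154) = 3.645 + 0.153294 = 3.79829 m along the plane.
The resultant acts 1.495 + 0.153294 = 1.64829 m (along the plate) below the hinge at the top edge, so the moment about the hinge is M = F × 1.64829 = 218.182 × 1.64829 = 359.627 kN·m.

M ≈ 360 kN·m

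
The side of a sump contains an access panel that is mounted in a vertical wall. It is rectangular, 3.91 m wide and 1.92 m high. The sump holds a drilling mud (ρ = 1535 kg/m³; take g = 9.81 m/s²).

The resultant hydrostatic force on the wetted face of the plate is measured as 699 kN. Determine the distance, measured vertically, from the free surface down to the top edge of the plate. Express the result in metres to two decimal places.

γ = ρg = 1535 × 9.81 / 1000 = 15.05835 kN/m³.
A = 3.91 × 1.92 = 7.5072 m².
From F = γ·h_c·A, the centroid depth is h_c = 699/(15.05835 × 7.5072) = 6.18332 m.
The centroid lies 1.92/2 = 0.96 m below the top edge, so the top edge sits at h_top = 6.18332 − 0.96 = 5.22332 m below the surface.

d_top ≈ 5.22 m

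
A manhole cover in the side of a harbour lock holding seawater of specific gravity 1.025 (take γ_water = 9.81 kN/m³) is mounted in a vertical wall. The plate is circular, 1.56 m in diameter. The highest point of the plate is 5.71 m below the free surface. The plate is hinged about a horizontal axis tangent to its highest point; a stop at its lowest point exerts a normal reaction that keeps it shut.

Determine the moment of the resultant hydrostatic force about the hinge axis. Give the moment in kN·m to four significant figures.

M ≈ 100.2 kN·m

γ = 1.025 × 9.81 = 10.05525 kN/m³.
The centroid is at the centre, 0.78 m below the top of the plate, so the centroid depth is h_c = 5.71 + 0.78 = 6.49 m.
A = π(0.78)² = 1.91134 m².
Resultant F = γ·h_c·A = 10.05525 × 6.49 × 1.91134 = 124.731 kN.
I_c = πr⁴/4 = π × 0.78⁴/4 = 0.290716 m⁴.
Centre of pressure: y_p = y_c + I_c/(y_c·A) = 6.49 + 0.290716/(6.49 × 1.91134) = 6.49 + 0.0234362 = 6.51344 m along the plane.
The resultant acts 0.78 + 0.0234362 = 0.803436 m (along the plate) below the hinge at the top edge, so the moment about the hinge is M = F × 0.803436 = 124.731 × 0.803436 = 100.213 kN·m.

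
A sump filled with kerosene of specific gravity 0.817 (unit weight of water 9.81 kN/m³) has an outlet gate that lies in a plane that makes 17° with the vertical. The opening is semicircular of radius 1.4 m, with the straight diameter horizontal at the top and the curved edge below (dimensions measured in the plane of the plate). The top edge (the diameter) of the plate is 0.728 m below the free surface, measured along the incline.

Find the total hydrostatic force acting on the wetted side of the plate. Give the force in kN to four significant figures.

F ≈ 31.20 kN

γ = 0.817 × 9.81 = 8.01477 kN/m³.
The plate makes 17° with the vertical, i.e. θ = 90° − 17° = 73° to the horizontal. Measuring y along the incline from the free-surface line, vertical depth h = y·sinθ with sinθ = 0.956305.
The centroid of a semicircle lies 4r/(3π) = 0.594178 m from the diameter, here below the top edge, so y_c = 0.728 + 0.594178 = 1.32218 m and h_c = 1.32218 × 0.956305 = 1.26441 m.
A = πr²/2 = π × 1.4²/2 = 3.07876 m².
Resultant F = γ·h_c·A = 8.01477 × 1.26441 × 3.07876 = 31.2 kN.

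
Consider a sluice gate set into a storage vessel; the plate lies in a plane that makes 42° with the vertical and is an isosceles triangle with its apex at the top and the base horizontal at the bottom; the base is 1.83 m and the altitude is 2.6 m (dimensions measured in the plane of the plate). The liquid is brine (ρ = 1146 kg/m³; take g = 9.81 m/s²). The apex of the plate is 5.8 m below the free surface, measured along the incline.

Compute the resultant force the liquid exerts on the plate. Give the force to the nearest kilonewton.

F ≈ 150 kN

γ = ρg = 1146 × 9.81 / 1000 = 11.24226 kN/m³.
The plate makes 42° with the vertical, i.e. θ = 90° − 42° = 48° to the horizontal. Measuring y along the incline from the free-surface line, vertical depth h = y·sinθ with sinθ = 0.743145.
With the apex up, the centroid sits 2h/3 = 2 × 2.6/3 = 1.73333 m below the apex, so y_c = 5.8 + 1.73333 = 7.53333 m and h_c = 7.53333 × 0.743145 = 5.59836 m.
A = ½ × 1.83 × 2.6 = 2.379 m².
Resultant F = γ·h_c·A = 11.24226 × 5.59836 × 2.379 = 149.73 kN.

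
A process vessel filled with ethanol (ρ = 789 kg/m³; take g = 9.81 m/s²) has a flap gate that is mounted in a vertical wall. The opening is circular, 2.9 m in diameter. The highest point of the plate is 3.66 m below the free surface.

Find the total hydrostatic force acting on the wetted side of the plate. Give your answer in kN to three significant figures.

F ≈ 261 kN

γ = ρg = 789 × 9.81 / 1000 = 7.74009 kN/m³.
The centroid is at the centre, 1.45 m below the top of the plate, so the centroid depth is h_c = 3.66 + 1.45 = 5.11 m.
A = π(1.45)² = 6.6052 m².
Resultant F = γ·h_c·A = 7.74009 × 5.11 × 6.6052 = 261.248 kN.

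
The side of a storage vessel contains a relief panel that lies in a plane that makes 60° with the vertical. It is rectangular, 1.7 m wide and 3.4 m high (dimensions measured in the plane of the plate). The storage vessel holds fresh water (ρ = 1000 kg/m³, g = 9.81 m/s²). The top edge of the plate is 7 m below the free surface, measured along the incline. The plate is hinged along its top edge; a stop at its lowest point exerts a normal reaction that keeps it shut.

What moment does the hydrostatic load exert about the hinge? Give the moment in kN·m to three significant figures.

γ = ρg = 1000 × 9.81 = 9810 N/m³ = 9.81 kN/m³.
The plate makes 60° with the vertical, i.e. θ = 90° − 60° = 30° to the horizontal. Measuring y along the incline from the free-surface line, vertical depth h = y·sinθ with sinθ = 0.500000.
The centroid lies 3.4/2 = 1.7 m below the top edge, so y_c = 7 + 1.7 = 8.7 m and h_c = 8.7 × 0.500000 = 4.35 m.
A = 1.7 × 3.4 = 5.78 m².
Resultant F = γ·h_c·A = 9.81 × 4.35 × 5.78 = 246.653 kN.
I_c = b·h³/12 = 1.7 × 3.4³/12 = 5.56807 m⁴.
Centre of pressure: y_p = y_c + I_c/(y_c·A) = 8.7 + 5.56807/(8.7 × 5.78) = 8.7 + 0.110728 = 8.81073 m along the plane.
The resultant acts 1.7 + 0.110728 = 1.81073 m (along the plate) below the hinge at the top edge, so the moment about the hinge is M = F × 1.81073 = 246.653 × 1.81073 = 446.622 kN·m.

M ≈ 447 kN·m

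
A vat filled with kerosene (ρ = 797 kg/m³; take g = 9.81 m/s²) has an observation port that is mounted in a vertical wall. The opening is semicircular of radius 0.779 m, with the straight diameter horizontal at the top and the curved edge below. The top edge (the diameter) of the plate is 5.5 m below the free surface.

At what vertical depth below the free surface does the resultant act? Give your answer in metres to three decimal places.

h_p = 5.838 m

γ = ρg = 797 × 9.81 / 1000 = 7.81857 kN/m³.
The centroid of a semicircle lies 4r/(3π) = 0.330618 m from the diameter, here below the top edge, so the centroid depth is h_c = 5.5 + 0.330618 = 5.83062 m.
A = πr²/2 = π × 0.779²/2 = 0.953224 m².
Resultant F = γ·h_c·A = 7.81857 × 5.83062 × 0.953224 = 43.4547 kN.
I_c = (π/8 − 8/(9π))·r⁴ = 0.109757 × 0.779⁴ = 0.0404187 m⁴.
Centre of pressure: y_p = y_c + I_c/(y_c·A) = 5.83062 + 0.0404187/(5.83062 × 0.953224) = 5.83062 + 0.00727231 = 5.83789 m along the plane.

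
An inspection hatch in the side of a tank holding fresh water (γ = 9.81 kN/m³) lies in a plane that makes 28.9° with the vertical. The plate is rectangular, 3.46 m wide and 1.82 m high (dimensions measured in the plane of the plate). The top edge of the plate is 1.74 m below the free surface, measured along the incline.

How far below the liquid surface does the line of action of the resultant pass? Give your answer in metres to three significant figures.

γ = 9.81 kN/m³.
The plate makes 28.9° with the vertical, i.e. θ = 90° − 28.9° = 61.1° to the horizontal. Measuring y along the incline from the free-surface line, vertical depth h = y·sinθ with sinθ = 0.875465.
The centroid lies 1.82/2 = 0.91 m below the top edge, so y_c = 1.74 + 0.91 = 2.65 m and h_c = 2.65 × 0.875465 = 2.31998 m.
A = 3.46 × 1.82 = 6.2972 m².
Resultant F = γ·h_c·A = 9.81 × 2.31998 × 6.2972 = 143.318 kN.
I_c = b·h³/12 = 3.46 × 1.82³/12 = 1.73824 m⁴.
Centre of pressure: y_p = y_c + I_c/(y_c·A) = 2.65 + 1.73824/(2.65 × 6.2972) = 2.65 + 0.104164 = 2.75416 m along the plane.
Vertically, h_p = y_p·sinθ = 2.75416 × 0.875465 = 2.41117 m.

h_p = 2.41 m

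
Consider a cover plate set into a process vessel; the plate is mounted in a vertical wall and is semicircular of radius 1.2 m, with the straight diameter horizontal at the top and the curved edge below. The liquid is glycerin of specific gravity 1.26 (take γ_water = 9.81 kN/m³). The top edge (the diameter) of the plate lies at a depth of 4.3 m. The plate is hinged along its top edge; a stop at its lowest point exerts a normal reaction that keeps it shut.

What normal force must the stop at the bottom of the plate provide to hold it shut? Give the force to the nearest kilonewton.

P ≈ 59 kN

γ = 1.26 × 9.81 = 12.3606 kN/m³.
The centroid of a semicircle lies 4r/(3π) = 0.509296 m from the diameter, here below the top edge, so the centroid depth is h_c = 4.3 + 0.509296 = 4.8093 m.
A = πr²/2 = π × 1.2²/2 = 2.26195 m².
Resultant F = γ·h_c·A = 12.3606 × 4.8093 × 2.26195 = 134.464 kN.
I_c = (π/8 − 8/(9π))·r⁴ = 0.109757 × 1.2⁴ = 0.227592 m⁴.
Centre of pressure: y_p = y_c + I_c/(y_c·A) = 4.8093 + 0.227592/(4.8093 × 2.26195) = 4.8093 + 0.0209215 = 4.83022 m along the plane.
The resultant acts 0.509296 + 0.0209215 = 0.530218 m (along the plate) below the hinge at the top edge, so the moment about the hinge is M = F × 0.530218 = 134.464 × 0.530218 = 71.2952 kN·m.
A normal force at the bottom, 1.2 m from the hinge, must supply this moment: P = 71.2952/1.2 = 59.4127 kN.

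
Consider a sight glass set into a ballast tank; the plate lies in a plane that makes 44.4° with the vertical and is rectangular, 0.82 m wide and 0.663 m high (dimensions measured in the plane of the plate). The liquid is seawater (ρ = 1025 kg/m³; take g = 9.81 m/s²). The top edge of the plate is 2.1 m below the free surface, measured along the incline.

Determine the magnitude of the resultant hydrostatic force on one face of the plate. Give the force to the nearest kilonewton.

F ≈ 9 kN

γ = ρg = 1025 × 9.81 / 1000 = 10.05525 kN/m³.
The plate makes 44.4° with the vertical, i.e. θ = 90° − 44.4° = 45.6° to the horizontal. Measuring y along the incline from the free-surface line, vertical depth h = y·sinθ with sinθ = 0.714473.
The centroid lies 0.663/2 = 0.3315 m below the top edge, so y_c = 2.1 + 0.3315 = 2.4315 m and h_c = 2.4315 × 0.714473 = 1.73724 m.
A = 0.82 × 0.663 = 0.54366 m².
Resultant F = γ·h_c·A = 10.05525 × 1.73724 × 0.54366 = 9.49686 kN.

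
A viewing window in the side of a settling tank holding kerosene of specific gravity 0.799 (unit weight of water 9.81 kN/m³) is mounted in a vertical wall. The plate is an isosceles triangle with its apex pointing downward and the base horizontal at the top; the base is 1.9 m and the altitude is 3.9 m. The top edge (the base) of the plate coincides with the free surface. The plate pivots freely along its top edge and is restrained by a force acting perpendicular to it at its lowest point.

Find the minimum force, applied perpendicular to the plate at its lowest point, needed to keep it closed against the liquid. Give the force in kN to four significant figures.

P ≈ 18.88 kN

γ = 0.799 × 9.81 = 7.83819 kN/m³.
With the apex down, the centroid sits h/3 = 3.9/3 = 1.3 m below the base (the top edge), so the centroid depth is h_c = 1.3 m.
A = ½ × 1.9 × 3.9 = 3.705 m².
Resultant F = γ·h_c·A = 7.83819 × 1.3 × 3.705 = 37.7526 kN.
I_c = b·h³/36 = 1.9 × 3.9³/36 = 3.13072 m⁴.
Centre of pressure: y_p = y_c + I_c/(y_c·A) = 1.3 + 3.13072/(1.3 × 3.705) = 1.3 + 0.649999 = 1.95 m along the plane.
The resultant acts 1.3 + 0.649999 = 1.95 m (along the plate) below the hinge at the top edge, so the moment about the hinge is M = F × 1.95 = 37.7526 × 1.95 = 73.6176 kN·m.
A normal force at the bottom, 3.9 m from the hinge, must supply this moment: P = 73.6176/3.9 = 18.8763 kN.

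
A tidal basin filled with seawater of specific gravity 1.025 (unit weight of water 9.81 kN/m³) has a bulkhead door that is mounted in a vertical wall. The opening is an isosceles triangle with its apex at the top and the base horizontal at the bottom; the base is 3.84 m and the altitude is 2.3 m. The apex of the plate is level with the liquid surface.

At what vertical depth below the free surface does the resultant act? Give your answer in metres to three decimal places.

γ = 1.025 × 9.81 = 10.05525 kN/m³.
With the apex up, the centroid sits 2h/3 = 2 × 2.3/3 = 1.53333 m below the apex, so the centroid depth is h_c = 1.53333 m.
A = ½ × 3.84 × 2.3 = 4.416 m².
Resultant F = γ·h_c·A = 10.05525 × 1.53333 × 4.416 = 68.086 kN.
I_c = b·h³/36 = 3.84 × 2.3³/36 = 1.29781 m⁴.
Centre of pressure: y_p = y_c + I_c/(y_c·A) = 1.53333 + 1.29781/(1.53333 × 4.416) = 1.53333 + 0.191667 = 1.725 m along the plane.

h_p = 1.725 m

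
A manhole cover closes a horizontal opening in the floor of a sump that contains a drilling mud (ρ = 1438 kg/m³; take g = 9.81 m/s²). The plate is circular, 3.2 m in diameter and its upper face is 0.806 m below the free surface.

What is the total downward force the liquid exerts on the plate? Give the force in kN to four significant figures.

γ = ρg = 1438 × 9.81 / 1000 = 14.10678 kN/m³.
The plate is horizontal, so pressure is uniform at p = γ·h = 14.10678 × 0.806 = 11.3701 kN/m².
A = π(1.6)² = 8.04248 m².
F = p·A = 11.3701 × 8.04248 = 91.4438 kN.

F ≈ 91.44 kN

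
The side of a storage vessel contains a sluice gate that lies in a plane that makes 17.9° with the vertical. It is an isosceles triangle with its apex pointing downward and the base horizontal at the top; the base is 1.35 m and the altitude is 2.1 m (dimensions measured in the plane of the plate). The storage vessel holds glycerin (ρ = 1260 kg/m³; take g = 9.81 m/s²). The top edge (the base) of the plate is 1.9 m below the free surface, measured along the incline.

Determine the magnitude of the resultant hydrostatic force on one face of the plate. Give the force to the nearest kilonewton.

γ = ρg = 1260 × 9.81 / 1000 = 12.3606 kN/m³.
The plate makes 17.9° with the vertical, i.e. θ = 90° − 17.9° = 72.1° to the horizontal. Measuring y along the incline from the free-surface line, vertical depth h = y·sinθ with sinθ = 0.951594.
With the apex down, the centroid sits h/3 = 2.1/3 = 0.7 m below the base (the top edge), so y_c = 1.9 + 0.7 = 2.6 m and h_c = 2.6 × 0.951594 = 2.47414 m.
A = ½ × 1.35 × 2.1 = 1.4175 m².
Resultant F = γ·h_c·A = 12.3606 × 2.47414 × 1.4175 = 43.3498 kN.

F ≈ 43 kN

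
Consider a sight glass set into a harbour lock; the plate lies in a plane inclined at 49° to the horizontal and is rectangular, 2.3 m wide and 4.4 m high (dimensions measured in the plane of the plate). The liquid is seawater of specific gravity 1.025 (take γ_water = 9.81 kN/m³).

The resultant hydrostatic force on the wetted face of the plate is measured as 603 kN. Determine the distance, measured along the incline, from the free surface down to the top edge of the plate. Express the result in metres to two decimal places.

y_top ≈ 5.65 m

γ = 1.025 × 9.81 = 10.05525 kN/m³.
A = 2.3 × 4.4 = 10.12 m².
From F = γ·h_c·A, the centroid depth is h_c = 603/(10.05525 × 10.12) = 5.92576 m.
Let θ = 49° be the plate's angle to the horizontal; measure y along the incline from where the plane meets the free surface. Vertical depth h = y·sinθ with sinθ = 0.754710.
Along the incline, y_c = h_c/sinθ = 5.92576/0.754710 = 7.8517 m.
The centroid lies 4.4/2 = 2.2 m below the top edge, so the top edge sits at y_top = 7.8517 − 2.2 = 5.6517 m along the incline.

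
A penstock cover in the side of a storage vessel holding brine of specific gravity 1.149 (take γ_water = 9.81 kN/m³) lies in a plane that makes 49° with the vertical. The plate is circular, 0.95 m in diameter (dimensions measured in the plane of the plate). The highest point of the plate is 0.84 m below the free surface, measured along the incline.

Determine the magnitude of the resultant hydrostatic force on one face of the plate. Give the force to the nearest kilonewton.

γ = 1.149 × 9.81 = 11.27169 kN/m³.
The plate makes 49° with the vertical, i.e. θ = 90° − 49° = 41° to the horizontal. Measuring y along the incline from the free-surface line, vertical depth h = y·sinθ with sinθ = 0.656059.
The centroid is at the centre, 0.475 m below the top of the plate, so y_c = 0.84 + 0.475 = 1.315 m and h_c = 1.315 × 0.656059 = 0.862718 m.
A = π(0.475)² = 0.708822 m².
Resultant F = γ·h_c·A = 11.27169 × 0.862718 × 0.708822 = 6.89279 kN.

F ≈ 7 kN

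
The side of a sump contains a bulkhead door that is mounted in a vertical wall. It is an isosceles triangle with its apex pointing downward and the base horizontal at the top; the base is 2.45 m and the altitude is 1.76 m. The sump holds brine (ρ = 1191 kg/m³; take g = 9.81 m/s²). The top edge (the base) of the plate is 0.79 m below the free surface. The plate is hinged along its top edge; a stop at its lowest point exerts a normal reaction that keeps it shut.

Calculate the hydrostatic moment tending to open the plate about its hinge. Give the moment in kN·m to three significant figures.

M ≈ 24.7 kN·m

γ = ρg = 1191 × 9.81 / 1000 = 11.68371 kN/m³.
With the apex down, the centroid sits h/3 = 1.76/3 = 0.586667 m below the base (the top edge), so the centroid depth is h_c = 0.79 + 0.586667 = 1.37667 m.
A = ½ × 2.45 × 1.76 = 2.156 m².
Resultant F = γ·h_c·A = 11.68371 × 1.37667 × 2.156 = 34.6784 kN.
I_c = b·h³/36 = 2.45 × 1.76³/36 = 0.371024 m⁴.
Centre of pressure: y_p = y_c + I_c/(y_c·A) = 1.37667 + 0.371024/(1.37667 × 2.156) = 1.37667 + 0.125004 = 1.50167 m along the plane.
The resultant acts 0.586667 + 0.125004 = 0.711671 m (along the plate) below the hinge at the top edge, so the moment about the hinge is M = F × 0.711671 = 34.6784 × 0.711671 = 24.6796 kN·m.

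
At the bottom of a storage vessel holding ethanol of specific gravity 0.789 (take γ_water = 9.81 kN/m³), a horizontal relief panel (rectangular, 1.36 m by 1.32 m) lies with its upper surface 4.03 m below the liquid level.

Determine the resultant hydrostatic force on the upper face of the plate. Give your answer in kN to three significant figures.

F ≈ 56.0 kN

γ = 0.789 × 9.81 = 7.74009 kN/m³.
The plate is horizontal, so pressure is uniform at p = γ·h = 7.74009 × 4.03 = 31.1926 kN/m².
A = 1.36 × 1.32 = 1.7952 m².
F = p·A = 31.1926 × 1.7952 = 55.997 kN.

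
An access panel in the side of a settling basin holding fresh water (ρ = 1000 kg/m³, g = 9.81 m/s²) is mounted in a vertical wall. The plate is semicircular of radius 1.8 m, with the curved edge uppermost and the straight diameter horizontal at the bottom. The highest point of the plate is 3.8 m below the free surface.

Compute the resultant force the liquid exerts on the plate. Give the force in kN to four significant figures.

γ = ρg = 1000 × 9.81 = 9810 N/m³ = 9.81 kN/m³.
The centroid lies 4r/(3π) = 0.763944 m above the diameter, so r − 4r/(3π) = 1.8 − 0.763944 = 1.03606 m below the topmost point, so the centroid depth is h_c = 3.8 + 1.03606 = 4.83606 m.
A = πr²/2 = π × 1.8²/2 = 5.08938 m².
Resultant F = γ·h_c·A = 9.81 × 4.83606 × 5.08938 = 241.449 kN.

F ≈ 241.4 kN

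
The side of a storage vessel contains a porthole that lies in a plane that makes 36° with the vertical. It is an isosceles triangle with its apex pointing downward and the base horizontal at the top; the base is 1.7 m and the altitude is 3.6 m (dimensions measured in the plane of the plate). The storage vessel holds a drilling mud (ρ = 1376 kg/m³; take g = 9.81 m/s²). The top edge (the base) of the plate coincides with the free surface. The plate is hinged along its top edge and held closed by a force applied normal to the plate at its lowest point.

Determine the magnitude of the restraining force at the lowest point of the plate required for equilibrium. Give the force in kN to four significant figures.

P ≈ 20.05 kN

γ = ρg = 1376 × 9.81 / 1000 = 13.49856 kN/m³.
The plate makes 36° with the vertical, i.e. θ = 90° − 36° = 54° to the horizontal. Measuring y along the incline from the free-surface line, vertical depth h = y·sinθ with sinθ = 0.809017.
With the apex down, the centroid sits h/3 = 3.6/3 = 1.2 m below the base (the top edge), so y_c = 1.2 m and h_c = 1.2 × 0.809017 = 0.97082 m.
A = ½ × 1.7 × 3.6 = 3.06 m².
Resultant F = γ·h_c·A = 13.49856 × 0.97082 × 3.06 = 40.1003 kN.
I_c = b·h³/36 = 1.7 × 3.6³/36 = 2.2032 m⁴.
Centre of pressure: y_p = y_c + I_c/(y_c·A) = 1.2 + 2.2032/(1.2 × 3.06) = 1.2 + 0.6 = 1.8 m along the plane.
The resultant acts 1.2 + 0.6 = 1.8 m (along the plate) below the hinge at the top edge, so the moment about the hinge is M = F × 1.8 = 40.1003 × 1.8 = 72.1805 kN·m.
A normal force at the bottom, 3.6 m from the hinge, must supply this moment: P = 72.1805/3.6 = 20.0501 kN.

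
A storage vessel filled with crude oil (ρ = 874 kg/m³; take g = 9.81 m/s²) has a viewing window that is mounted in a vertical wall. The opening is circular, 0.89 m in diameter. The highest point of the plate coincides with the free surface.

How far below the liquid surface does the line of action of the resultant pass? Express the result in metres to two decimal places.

γ = ρg = 874 × 9.81 / 1000 = 8.57394 kN/m³.
The centroid is at the centre, 0.445 m below the top of the plate, so the centroid depth is h_c = 0.445 m.
A = π(0.445)² = 0.622114 m².
Resultant F = γ·h_c·A = 8.57394 × 0.445 × 0.622114 = 2.37362 kN.
I_c = πr⁴/4 = π × 0.445⁴/4 = 0.0307985 m⁴.
Centre of pressure: y_p = y_c + I_c/(y_c·A) = 0.445 + 0.0307985/(0.445 × 0.622114) = 0.445 + 0.11125 = 0.55625 m along the plane.

h_p = 0.56 m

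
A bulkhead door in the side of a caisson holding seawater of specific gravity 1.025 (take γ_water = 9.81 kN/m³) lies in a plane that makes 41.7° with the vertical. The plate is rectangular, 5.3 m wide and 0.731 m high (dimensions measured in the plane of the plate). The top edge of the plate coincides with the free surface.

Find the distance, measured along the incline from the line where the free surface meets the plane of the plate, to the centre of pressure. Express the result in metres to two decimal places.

y_p = 0.49 m

γ = 1.025 × 9.81 = 10.05525 kN/m³.
The plate makes 41.7° with the vertical, i.e. θ = 90° − 41.7° = 48.3° to the horizontal. Measuring y along the incline from the free-surface line, vertical depth h = y·sinθ with sinθ = 0.746638.
The centroid lies 0.731/2 = 0.3655 m below the top edge, so y_c = 0.3655 m and h_c = 0.3655 × 0.746638 = 0.272896 m.
A = 5.3 × 0.731 = 3.8743 m².
Resultant F = γ·h_c·A = 10.05525 × 0.272896 × 3.8743 = 10.6312 kN.
I_c = b·h³/12 = 5.3 × 0.731³/12 = 0.172523 m⁴.
Centre of pressure: y_p = y_c + I_c/(y_c·A) = 0.3655 + 0.172523/(0.3655 × 3.8743) = 0.3655 + 0.121833 = 0.487333 m along the plane.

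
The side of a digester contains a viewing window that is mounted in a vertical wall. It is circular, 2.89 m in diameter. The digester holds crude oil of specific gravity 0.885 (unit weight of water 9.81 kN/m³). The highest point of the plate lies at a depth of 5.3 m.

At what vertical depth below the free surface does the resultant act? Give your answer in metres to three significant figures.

h_p = 6.82 m

γ = 0.885 × 9.81 = 8.68185 kN/m³.
The centroid is at the centre, 1.445 m below the top of the plate, so the centroid depth is h_c = 5.3 + 1.445 = 6.745 m.
A = π(1.445)² = 6.55972 m².
Resultant F = γ·h_c·A = 8.68185 × 6.745 × 6.55972 = 384.131 kN.
I_c = πr⁴/4 = π × 1.445⁴/4 = 3.42422 m⁴.
Centre of pressure: y_p = y_c + I_c/(y_c·A) = 6.745 + 3.42422/(6.745 × 6.55972) = 6.745 + 0.0773917 = 6.82239 m along the plane.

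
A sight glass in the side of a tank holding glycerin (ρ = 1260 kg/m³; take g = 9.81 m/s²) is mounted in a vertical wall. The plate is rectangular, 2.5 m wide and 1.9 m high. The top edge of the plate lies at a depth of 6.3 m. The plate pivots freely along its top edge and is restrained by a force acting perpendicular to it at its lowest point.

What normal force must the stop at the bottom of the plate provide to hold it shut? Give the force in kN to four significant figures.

P ≈ 222.1 kN

γ = ρg = 1260 × 9.81 / 1000 = 12.3606 kN/m³.
The centroid lies 1.9/2 = 0.95 m below the top edge, so the centroid depth is h_c = 6.3 + 0.95 = 7.25 m.
A = 2.5 × 1.9 = 4.75 m².
Resultant F = γ·h_c·A = 12.3606 × 7.25 × 4.75 = 425.668 kN.
I_c = b·h³/12 = 2.5 × 1.9³/12 = 1.42896 m⁴.
Centre of pressure: y_p = y_c + I_c/(y_c·A) = 7.25 + 1.42896/(7.25 × 4.75) = 7.25 + 0.0414943 = 7.29149 m along the plane.
The resultant acts 0.95 + 0.0414943 = 0.991494 m (along the plate) below the hinge at the top edge, so the moment about the hinge is M = F × 0.991494 = 425.668 × 0.991494 = 422.047 kN·m.
A normal force at the bottom, 1.9 m from the hinge, must supply this moment: P = 422.047/1.9 = 222.13 kN.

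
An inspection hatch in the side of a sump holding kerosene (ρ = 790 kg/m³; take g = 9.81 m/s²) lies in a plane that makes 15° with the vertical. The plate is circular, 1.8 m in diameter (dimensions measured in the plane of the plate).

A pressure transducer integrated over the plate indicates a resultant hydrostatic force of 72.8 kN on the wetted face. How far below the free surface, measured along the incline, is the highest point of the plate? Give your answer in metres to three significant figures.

γ = ρg = 790 × 9.81 / 1000 = 7.7499 kN/m³.
A = π(0.9)² = 2.54469 m².
From F = γ·h_c·A, the centroid depth is h_c = 72.8/(7.7499 × 2.54469) = 3.69148 m.
The plate makes 15° with the vertical, i.e. θ = 90° − 15° = 75° to the horizontal. Measuring y along the incline from the free-surface line, vertical depth h = y·sinθ with sinθ = 0.965926.
Along the incline, y_c = h_c/sinθ = 3.69148/0.965926 = 3.8217 m.
The centroid is at the centre, 0.9 m below the top of the plate, so the highest point sits at y_top = 3.8217 − 0.9 = 2.9217 m along the incline.

y_top ≈ 2.92 m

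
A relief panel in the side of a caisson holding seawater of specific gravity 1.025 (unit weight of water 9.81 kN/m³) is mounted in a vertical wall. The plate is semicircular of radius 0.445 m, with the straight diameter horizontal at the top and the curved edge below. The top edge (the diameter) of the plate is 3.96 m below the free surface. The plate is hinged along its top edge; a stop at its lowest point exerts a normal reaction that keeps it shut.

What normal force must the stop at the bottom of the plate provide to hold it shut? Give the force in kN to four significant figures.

γ = 1.025 × 9.81 = 10.05525 kN/m³.
The centroid of a semicircle lies 4r/(3π) = 0.188864 m from the diameter, here below the top edge, so the centroid depth is h_c = 3.96 + 0.188864 = 4.14886 m.
A = πr²/2 = π × 0.445²/2 = 0.311057 m².
Resultant F = γ·h_c·A = 10.05525 × 4.14886 × 0.311057 = 12.9766 kN.
I_c = (π/8 − 8/(9π))·r⁴ = 0.109757 × 0.445⁴ = 0.004304 m⁴.
Centre of pressure: y_p = y_c + I_c/(y_c·A) = 4.14886 + 0.004304/(4.14886 × 0.311057) = 4.14886 + 0.00333506 = 4.1522 m along the plane.
The resultant acts 0.188864 + 0.00333506 = 0.192199 m (along the plate) below the hinge at the top edge, so the moment about the hinge is M = F × 0.192199 = 12.9766 × 0.192199 = 2.49409 kN·m.
A normal force at the bottom, 0.445 m from the hinge, must supply this moment: P = 2.49409/0.445 = 5.6047 kN.

P ≈ 5.605 kN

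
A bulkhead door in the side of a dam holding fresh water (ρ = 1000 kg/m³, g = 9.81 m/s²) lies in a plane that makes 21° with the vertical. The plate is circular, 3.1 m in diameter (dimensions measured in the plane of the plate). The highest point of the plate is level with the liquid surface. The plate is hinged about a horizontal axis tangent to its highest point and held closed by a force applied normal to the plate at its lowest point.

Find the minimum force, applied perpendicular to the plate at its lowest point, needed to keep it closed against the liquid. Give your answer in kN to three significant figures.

γ = ρg = 1000 × 9.81 = 9810 N/m³ = 9.81 kN/m³.
The plate makes 21° with the vertical, i.e. θ = 90° − 21° = 69° to the horizontal. Measuring y along the incline from the free-surface line, vertical depth h = y·sinθ with sinθ = 0.933580.
The centroid is at the centre, 1.55 m below the top of the plate, so y_c = 1.55 m and h_c = 1.55 × 0.933580 = 1.44705 m.
A = π(1.55)² = 7.54768 m².
Resultant F = γ·h_c·A = 9.81 × 1.44705 × 7.54768 = 107.144 kN.
I_c = πr⁴/4 = π × 1.55⁴/4 = 4.53332 m⁴.
Centre of pressure: y_p = y_c + I_c/(y_c·A) = 1.55 + 4.53332/(1.55 × 7.54768) = 1.55 + 0.3875 = 1.9375 m along the plane.
The resultant acts 1.55 + 0.3875 = 1.9375 m (along the plate) below the hinge at the top edge, so the moment about the hinge is M = F × 1.9375 = 107.144 × 1.9375 = 207.591 kN·m.
A normal force at the bottom, 3.1 m from the hinge, must supply this moment: P = 207.591/3.1 = 66.9648 kN.

P ≈ 67.0 kN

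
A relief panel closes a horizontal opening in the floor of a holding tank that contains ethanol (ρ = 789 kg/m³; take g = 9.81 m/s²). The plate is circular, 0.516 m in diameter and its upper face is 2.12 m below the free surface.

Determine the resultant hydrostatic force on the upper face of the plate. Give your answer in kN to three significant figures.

γ = ρg = 789 × 9.81 / 1000 = 7.74009 kN/m³.
The plate is horizontal, so pressure is uniform at p = γ·h = 7.74009 × 2.12 = 16.409 kN/m².
A = π(0.258)² = 0.209117 m².
F = p·A = 16.409 × 0.209117 = 3.4314 kN.

F ≈ 3.43 kN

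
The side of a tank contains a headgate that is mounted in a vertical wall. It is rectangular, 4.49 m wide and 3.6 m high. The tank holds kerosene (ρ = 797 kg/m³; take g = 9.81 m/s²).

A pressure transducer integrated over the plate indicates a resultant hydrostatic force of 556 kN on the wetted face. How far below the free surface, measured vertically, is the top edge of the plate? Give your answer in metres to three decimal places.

d_top ≈ 2.599 m

γ = ρg = 797 × 9.81 / 1000 = 7.81857 kN/m³.
A = 4.49 × 3.6 = 16.164 m².
From F = γ·h_c·A, the centroid depth is h_c = 556/(7.81857 × 16.164) = 4.39945 m.
The centroid lies 3.6/2 = 1.8 m below the top edge, so the top edge sits at h_top = 4.39945 − 1.8 = 2.59945 m below the surface.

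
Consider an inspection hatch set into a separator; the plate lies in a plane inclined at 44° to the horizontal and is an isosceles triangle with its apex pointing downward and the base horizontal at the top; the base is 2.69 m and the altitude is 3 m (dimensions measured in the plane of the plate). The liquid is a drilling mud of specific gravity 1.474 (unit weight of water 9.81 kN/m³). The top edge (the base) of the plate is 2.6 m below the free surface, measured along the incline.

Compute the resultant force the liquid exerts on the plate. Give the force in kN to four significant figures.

γ = 1.474 × 9.81 = 14.45994 kN/m³.
Let θ = 44° be the plate's angle to the horizontal; measure y along the incline from where the plane meets the free surface. Vertical depth h = y·sinθ with sinθ = 0.694658.
With the apex down, the centroid sits h/3 = 3/3 = 1 m below the base (the top edge), so y_c = 2.6 + 1 = 3.6 m and h_c = 3.6 × 0.694658 = 2.50077 m.
A = ½ × 2.69 × 3 = 4.035 m².
Resultant F = γ·h_c·A = 14.45994 × 2.50077 × 4.035 = 145.91 kN.

F ≈ 145.9 kN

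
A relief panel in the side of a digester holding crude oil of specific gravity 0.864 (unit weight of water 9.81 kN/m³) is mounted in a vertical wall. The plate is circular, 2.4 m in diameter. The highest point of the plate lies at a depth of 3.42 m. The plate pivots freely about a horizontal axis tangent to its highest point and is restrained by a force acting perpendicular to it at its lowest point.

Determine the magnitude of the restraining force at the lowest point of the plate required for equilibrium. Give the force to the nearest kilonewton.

P ≈ 94 kN

γ = 0.864 × 9.81 = 8.47584 kN/m³.
The centroid is at the centre, 1.2 m below the top of the plate, so the centroid depth is h_c = 3.42 + 1.2 = 4.62 m.
A = π(1.2)² = 4.52389 m².
Resultant F = γ·h_c·A = 8.47584 × 4.62 × 4.52389 = 177.148 kN.
I_c = πr⁴/4 = π × 1.2⁴/4 = 1.6286 m⁴.
Centre of pressure: y_p = y_c + I_c/(y_c·A) = 4.62 + 1.6286/(4.62 × 4.52389) = 4.62 + 0.0779221 = 4.69792 m along the plane.
The resultant acts 1.2 + 0.0779221 = 1.27792 m (along the plate) below the hinge at the top edge, so the moment about the hinge is M = F × 1.27792 = 177.148 × 1.27792 = 226.381 kN·m.
A normal force at the bottom, 2.4 m from the hinge, must supply this moment: P = 226.381/2.4 = 94.3254 kN.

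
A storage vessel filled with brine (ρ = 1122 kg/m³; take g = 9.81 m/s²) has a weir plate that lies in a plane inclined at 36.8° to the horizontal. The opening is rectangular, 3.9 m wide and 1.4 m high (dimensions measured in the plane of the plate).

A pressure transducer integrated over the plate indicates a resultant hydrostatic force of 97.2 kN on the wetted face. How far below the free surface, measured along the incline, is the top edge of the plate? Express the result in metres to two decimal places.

γ = ρg = 1122 × 9.81 / 1000 = 11.00682 kN/m³.
A = 3.9 × 1.4 = 5.46 m².
From F = γ·h_c·A, the centroid depth is h_c = 97.2/(11.00682 × 5.46) = 1.61738 m.
Let θ = 36.8° be the plate's angle to the horizontal; measure y along the incline from where the plane meets the free surface. Vertical depth h = y·sinθ with sinθ = 0.599024.
Along the incline, y_c = h_c/sinθ = 1.61738/0.599024 = 2.70003 m.
The centroid lies 1.4/2 = 0.7 m below the top edge, so the top edge sits at y_top = 2.70003 − 0.7 = 2.00003 m along the incline.

y_top ≈ 2.00 m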